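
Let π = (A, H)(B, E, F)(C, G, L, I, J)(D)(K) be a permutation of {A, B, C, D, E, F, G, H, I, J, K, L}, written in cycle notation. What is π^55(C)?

C

C lies in the 5-cycle (C, G, L, I, J).
Powers repeat with period 5 on this cycle, and 55 mod 5 = 0, so π^55(C) = π^0(C).
So π^55(C) = C.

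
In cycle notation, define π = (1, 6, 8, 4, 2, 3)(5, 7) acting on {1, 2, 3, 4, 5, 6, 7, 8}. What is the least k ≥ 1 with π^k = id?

6

The disjoint cycles have lengths 6, 2.
The order is lcm(6, 2) = 6.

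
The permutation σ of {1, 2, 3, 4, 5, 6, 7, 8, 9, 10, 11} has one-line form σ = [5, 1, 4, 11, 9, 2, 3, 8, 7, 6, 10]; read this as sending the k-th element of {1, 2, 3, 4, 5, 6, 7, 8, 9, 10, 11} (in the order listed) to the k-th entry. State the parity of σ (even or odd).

odd

In disjoint-cycle form the cycle lengths are 10, 1.
A cycle is odd iff its length is even; σ has 1 even-length cycle, so sgn(σ) = (−1)^1 and σ is odd.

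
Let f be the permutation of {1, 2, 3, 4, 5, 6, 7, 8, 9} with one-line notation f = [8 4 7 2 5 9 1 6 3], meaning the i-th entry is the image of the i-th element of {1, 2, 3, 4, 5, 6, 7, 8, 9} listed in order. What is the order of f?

6

The disjoint-cycle form of f has cycle lengths 6, 2, 1.
Since disjoint cycles commute, ord(f) = lcm(6, 2) = 6.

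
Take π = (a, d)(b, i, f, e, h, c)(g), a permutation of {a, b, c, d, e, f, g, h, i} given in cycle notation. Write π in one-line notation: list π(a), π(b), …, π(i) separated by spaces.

Reading each image from the cycles: a↦d, b↦i, c↦b, d↦a, e↦h, f↦e, g↦g, h↦c, i↦f.
Listing these in domain order gives d i b a h e g c f.

d i b a h e g c f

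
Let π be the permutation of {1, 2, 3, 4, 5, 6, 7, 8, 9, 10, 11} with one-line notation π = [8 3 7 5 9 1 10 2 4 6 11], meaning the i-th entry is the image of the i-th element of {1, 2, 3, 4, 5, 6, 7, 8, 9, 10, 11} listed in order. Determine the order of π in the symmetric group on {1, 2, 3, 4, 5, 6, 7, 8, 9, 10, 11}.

21

The disjoint-cycle form of π has cycle lengths 7, 3, 1.
The order of π is the least common multiple of its cycle lengths: lcm(7, 3) = 21.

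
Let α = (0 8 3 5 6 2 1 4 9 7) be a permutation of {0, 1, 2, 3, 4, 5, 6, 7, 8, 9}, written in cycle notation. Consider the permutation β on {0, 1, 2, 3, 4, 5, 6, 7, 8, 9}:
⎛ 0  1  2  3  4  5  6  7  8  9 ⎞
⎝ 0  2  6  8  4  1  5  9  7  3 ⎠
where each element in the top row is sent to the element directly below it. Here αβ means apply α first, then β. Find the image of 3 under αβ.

First apply α: α(3) = 5, then β(5) = 1. Thus (αβ)(3) = 1.

1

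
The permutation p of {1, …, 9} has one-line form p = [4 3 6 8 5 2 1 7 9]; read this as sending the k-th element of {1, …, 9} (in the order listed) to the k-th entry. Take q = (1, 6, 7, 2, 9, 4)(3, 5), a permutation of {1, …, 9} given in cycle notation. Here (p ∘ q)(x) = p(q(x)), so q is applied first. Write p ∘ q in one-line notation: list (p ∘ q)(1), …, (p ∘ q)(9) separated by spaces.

2 9 5 4 6 1 3 7 8

Chase each element through q then p: 1 → 6 → 2; 2 → 9 → 9; 3 → 5 → 5; 4 → 1 → 4; 5 → 3 → 6; 6 → 7 → 1; 7 → 2 → 3; 8 → 8 → 7; 9 → 4 → 8.
So p ∘ q in one-line form is 2 9 5 4 6 1 3 7 8.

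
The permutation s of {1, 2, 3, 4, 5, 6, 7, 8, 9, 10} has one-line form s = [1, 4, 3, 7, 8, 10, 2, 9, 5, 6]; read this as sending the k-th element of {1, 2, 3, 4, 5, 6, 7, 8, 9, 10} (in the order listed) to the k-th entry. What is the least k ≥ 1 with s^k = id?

6

The disjoint-cycle form of s has cycle lengths 3, 3, 2, 1, 1.
The order of s is the least common multiple of its cycle lengths: lcm(3, 3, 2) = 6.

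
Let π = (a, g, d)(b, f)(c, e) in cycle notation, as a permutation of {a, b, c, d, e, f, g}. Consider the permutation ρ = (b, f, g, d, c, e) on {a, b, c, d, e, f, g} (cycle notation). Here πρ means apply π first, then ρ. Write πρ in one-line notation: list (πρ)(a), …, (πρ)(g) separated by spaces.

(πρ)(x) = ρ(π(x)). Computing each image: ρ(π(a)) = ρ(g) = d, ρ(π(b)) = ρ(f) = g, ρ(π(c)) = ρ(e) = b, ρ(π(d)) = ρ(a) = a, ρ(π(e)) = ρ(c) = e, ρ(π(f)) = ρ(b) = f, ρ(π(g)) = ρ(d) = c.
Hence πρ = [d g b a e f c].

d g b a e f c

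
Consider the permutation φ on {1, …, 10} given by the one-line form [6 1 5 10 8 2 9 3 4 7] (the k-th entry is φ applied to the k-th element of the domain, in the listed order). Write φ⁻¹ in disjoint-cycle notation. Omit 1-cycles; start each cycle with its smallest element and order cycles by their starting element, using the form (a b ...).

(1 2 6)(3 8 5)(4 9 7 10)

First write φ in disjoint cycles: (1 6 2)(3 5 8)(4 10 7 9).
Reversing each cycle (and rotating so the smallest element leads) gives φ⁻¹ = (1 2 6)(3 8 5)(4 9 7 10).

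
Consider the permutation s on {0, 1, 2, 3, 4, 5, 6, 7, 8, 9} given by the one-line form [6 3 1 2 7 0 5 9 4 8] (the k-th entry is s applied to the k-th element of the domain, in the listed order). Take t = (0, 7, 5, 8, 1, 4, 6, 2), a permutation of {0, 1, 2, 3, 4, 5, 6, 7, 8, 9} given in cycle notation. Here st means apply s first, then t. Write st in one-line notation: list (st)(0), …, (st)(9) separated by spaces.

(st)(x) = t(s(x)). Computing each image: t(s(0)) = t(6) = 2, t(s(1)) = t(3) = 3, t(s(2)) = t(1) = 4, t(s(3)) = t(2) = 0, t(s(4)) = t(7) = 5, t(s(5)) = t(0) = 7, t(s(6)) = t(5) = 8, t(s(7)) = t(9) = 9, t(s(8)) = t(4) = 6, t(s(9)) = t(8) = 1.
Hence st = [2 3 4 0 5 7 8 9 6 1].

2 3 4 0 5 7 8 9 6 1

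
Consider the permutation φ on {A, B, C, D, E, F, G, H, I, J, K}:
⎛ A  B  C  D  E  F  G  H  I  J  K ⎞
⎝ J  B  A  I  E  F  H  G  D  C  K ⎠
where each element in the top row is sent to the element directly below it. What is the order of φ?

6

Writing φ as disjoint cycles, the cycle lengths are 3, 2, 2, 1, 1, 1, 1.
The order of φ is the least common multiple of its cycle lengths: lcm(3, 2, 2) = 6.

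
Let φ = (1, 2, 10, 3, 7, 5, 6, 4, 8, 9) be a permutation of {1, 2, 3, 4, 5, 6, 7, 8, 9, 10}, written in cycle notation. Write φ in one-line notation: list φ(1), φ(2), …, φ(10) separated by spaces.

Image by image: 1↦2, 2↦10, 3↦7, 4↦8, 5↦6, 6↦4, 7↦5, 8↦9, 9↦1, 10↦3.
Listing these in domain order gives 2 10 7 8 6 4 5 9 1 3.

2 10 7 8 6 4 5 9 1 3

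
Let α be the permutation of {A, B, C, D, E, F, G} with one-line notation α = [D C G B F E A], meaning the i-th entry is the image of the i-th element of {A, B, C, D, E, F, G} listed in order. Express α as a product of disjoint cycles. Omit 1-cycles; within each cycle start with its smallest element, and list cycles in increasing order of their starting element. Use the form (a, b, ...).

(A, D, B, C, G)(E, F)

Start at A and follow images: A → D → B → C → G → A, giving the cycle (A, D, B, C, G).
Continuing from each remaining unvisited element yields (A, D, B, C, G)(E, F).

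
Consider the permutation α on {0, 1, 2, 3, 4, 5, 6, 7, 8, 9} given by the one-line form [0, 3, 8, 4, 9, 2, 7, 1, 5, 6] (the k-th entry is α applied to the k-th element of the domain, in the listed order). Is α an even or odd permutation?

odd

In disjoint-cycle form the cycle lengths are 6, 3, 1.
A cycle is odd iff its length is even; α has 1 even-length cycle, so sgn(α) = (−1)^1 and α is odd.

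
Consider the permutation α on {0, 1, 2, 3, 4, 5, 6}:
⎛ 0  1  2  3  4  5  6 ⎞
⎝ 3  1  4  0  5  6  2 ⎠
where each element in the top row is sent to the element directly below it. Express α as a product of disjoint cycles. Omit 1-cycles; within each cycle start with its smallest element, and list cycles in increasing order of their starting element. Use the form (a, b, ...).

Iterating α from 0 gives 0 → 3 → 0; that is the 2-cycle (0, 3).
Repeating from the next unused element and collecting all non-trivial cycles gives (0, 3)(2, 4, 5, 6).

(0, 3)(2, 4, 5, 6)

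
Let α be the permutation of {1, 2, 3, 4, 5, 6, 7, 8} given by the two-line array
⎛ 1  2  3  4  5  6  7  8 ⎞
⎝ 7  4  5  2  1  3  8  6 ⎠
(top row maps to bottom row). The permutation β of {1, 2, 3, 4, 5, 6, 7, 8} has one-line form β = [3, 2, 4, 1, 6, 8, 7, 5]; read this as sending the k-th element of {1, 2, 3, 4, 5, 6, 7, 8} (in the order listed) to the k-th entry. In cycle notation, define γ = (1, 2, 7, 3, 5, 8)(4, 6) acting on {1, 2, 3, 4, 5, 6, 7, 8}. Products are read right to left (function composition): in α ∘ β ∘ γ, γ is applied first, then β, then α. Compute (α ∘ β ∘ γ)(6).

7

(α ∘ β ∘ γ)(6) = α(β(γ(6))). γ(6) = 4, then β(4) = 1, then α(1) = 7, so the result is 7.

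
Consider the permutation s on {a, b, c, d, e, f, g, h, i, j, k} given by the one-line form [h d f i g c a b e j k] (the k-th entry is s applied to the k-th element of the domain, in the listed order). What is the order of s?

Decomposing into disjoint cycles gives cycle lengths 7, 2, 1, 1.
Since disjoint cycles commute, ord(s) = lcm(7, 2) = 14.

14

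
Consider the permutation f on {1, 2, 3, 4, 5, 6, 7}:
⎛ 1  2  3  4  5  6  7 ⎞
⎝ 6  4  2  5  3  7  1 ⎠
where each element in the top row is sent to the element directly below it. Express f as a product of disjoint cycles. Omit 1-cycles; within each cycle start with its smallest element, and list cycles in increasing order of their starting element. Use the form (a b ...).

Start at 1 and follow images: 1 → 6 → 7 → 1, giving the cycle (1 6 7).
Continuing from each remaining unvisited element yields (1 6 7)(2 4 5 3).

(1 6 7)(2 4 5 3)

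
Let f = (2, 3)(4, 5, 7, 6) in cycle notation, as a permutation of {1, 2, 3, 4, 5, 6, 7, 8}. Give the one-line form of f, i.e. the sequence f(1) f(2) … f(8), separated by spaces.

Each element maps to the next entry in its cycle (wrapping to the front): 1→1, 2→3, 3→2, 4→5, 5→7, 6→4, 7→6, 8→8.
Listing these in domain order gives 1 3 2 5 7 4 6 8.

1 3 2 5 7 4 6 8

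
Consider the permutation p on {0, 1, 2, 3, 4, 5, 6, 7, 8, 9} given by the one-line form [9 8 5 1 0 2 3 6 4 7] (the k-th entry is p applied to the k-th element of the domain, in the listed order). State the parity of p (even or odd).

In disjoint-cycle form the cycle lengths are 8, 2.
A cycle of length ℓ contributes ℓ−1 transpositions, so p is a product of 7 + 1 = 8 transpositions — even.

even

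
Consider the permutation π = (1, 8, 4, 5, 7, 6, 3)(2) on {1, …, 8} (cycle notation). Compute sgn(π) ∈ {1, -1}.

The cycle lengths are 7, 1.
A cycle is odd iff its length is even; π has 0 even-length cycles, so sgn(π) = (−1)^0 and π is even.

1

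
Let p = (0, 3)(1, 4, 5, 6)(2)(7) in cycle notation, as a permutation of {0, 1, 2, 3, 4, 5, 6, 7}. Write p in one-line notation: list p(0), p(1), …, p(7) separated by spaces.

3 4 2 0 5 6 1 7

Image by image: 0→3, 1→4, 2→2, 3→0, 4→5, 5→6, 6→1, 7→7.
So the one-line form is 3 4 2 0 5 6 1 7.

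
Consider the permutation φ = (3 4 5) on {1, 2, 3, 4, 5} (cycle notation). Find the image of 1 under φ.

1 does not appear in any cycle of φ, so it is a fixed point: φ(1) = 1.

1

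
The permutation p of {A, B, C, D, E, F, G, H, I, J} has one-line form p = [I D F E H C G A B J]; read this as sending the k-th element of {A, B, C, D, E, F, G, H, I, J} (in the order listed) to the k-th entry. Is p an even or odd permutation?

even

In disjoint-cycle form the cycle lengths are 6, 2, 1, 1.
A cycle is odd iff its length is even; p has 2 even-length cycles, so sgn(p) = (−1)^2 and p is even.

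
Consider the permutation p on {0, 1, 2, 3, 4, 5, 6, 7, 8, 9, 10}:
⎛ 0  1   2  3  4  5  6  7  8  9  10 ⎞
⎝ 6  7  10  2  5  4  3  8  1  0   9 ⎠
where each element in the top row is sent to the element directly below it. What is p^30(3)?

Tracing 3 → 2 → … returns to 3 after 6 steps, so 3 lies in a 6-cycle (0 6 3 2 10 9).
On a 6-cycle, p^6 is the identity, so p^30 = p^0 there (30 ≡ 0 mod 6).
So p^30(3) = 3.

3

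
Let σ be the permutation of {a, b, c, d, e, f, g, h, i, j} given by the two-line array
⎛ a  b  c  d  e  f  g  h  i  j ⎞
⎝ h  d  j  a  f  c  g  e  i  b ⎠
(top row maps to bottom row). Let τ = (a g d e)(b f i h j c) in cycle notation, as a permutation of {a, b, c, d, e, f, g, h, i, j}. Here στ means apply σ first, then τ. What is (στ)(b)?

First apply σ: σ(b) = d, then τ(d) = e. Thus (στ)(b) = e.

e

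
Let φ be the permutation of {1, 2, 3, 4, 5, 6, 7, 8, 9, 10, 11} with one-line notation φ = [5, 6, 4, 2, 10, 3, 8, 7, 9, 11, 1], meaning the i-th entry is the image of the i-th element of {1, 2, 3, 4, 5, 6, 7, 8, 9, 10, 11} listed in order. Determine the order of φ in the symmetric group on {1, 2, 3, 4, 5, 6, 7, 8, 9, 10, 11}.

4

Decomposing into disjoint cycles gives cycle lengths 4, 4, 2, 1.
The order of φ is the least common multiple of its cycle lengths: lcm(4, 4, 2) = 4.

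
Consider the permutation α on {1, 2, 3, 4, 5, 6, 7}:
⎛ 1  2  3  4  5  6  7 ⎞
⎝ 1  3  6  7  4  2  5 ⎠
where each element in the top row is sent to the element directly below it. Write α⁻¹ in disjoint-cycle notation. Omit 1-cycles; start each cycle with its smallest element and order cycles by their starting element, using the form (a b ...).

The cycle decomposition of α is (2 3 6)(4 7 5).
Reversing each cycle (and rotating so the smallest element leads) gives α⁻¹ = (2 6 3)(4 5 7).

(2 6 3)(4 5 7)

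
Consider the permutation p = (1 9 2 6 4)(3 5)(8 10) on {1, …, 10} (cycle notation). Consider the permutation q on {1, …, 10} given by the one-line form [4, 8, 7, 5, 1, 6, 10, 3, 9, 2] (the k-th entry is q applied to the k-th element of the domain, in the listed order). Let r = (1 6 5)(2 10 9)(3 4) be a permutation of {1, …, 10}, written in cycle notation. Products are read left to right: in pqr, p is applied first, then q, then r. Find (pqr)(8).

Apply the permutations in order: p(8) = 10, then q(10) = 2, then r(2) = 10. So (pqr)(8) = 10.

10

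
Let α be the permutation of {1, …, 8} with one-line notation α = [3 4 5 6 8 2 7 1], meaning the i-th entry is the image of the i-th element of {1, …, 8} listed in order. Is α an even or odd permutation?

In disjoint-cycle form the cycle lengths are 4, 3, 1.
A cycle of length ℓ contributes ℓ−1 transpositions, so α is a product of 3 + 2 = 5 transpositions — odd.

odd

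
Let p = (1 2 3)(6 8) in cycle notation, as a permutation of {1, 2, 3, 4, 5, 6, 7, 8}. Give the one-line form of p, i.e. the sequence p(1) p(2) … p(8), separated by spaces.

Reading each image from the cycles: 1→2, 2→3, 3→1, 4→4, 5→5, 6→8, 7→7, 8→6.
Listing these in domain order gives 2 3 1 4 5 8 7 6.

2 3 1 4 5 8 7 6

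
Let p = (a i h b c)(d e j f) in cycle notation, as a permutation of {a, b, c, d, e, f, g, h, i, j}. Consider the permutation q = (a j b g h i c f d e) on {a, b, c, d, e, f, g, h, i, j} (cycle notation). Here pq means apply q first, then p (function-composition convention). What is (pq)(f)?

(pq)(f) = p(q(f)). q(f) = d, then p(d) = e. So (pq)(f) = e.

e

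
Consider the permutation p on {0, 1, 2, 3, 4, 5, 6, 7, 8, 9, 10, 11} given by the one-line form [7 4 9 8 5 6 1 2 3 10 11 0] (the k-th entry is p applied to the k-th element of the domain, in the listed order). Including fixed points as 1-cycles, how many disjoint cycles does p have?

3

The cycle decomposition is (0, 7, 2, 9, 10, 11)(1, 4, 5, 6)(3, 8), which has 3 cycles (counting 1-cycles).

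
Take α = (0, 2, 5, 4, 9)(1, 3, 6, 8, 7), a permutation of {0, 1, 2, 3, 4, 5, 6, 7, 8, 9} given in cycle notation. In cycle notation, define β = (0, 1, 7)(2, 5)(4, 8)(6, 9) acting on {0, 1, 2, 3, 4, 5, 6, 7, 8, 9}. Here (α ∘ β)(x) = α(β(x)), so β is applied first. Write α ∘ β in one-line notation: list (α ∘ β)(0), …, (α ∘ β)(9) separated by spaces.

For each element, apply β then α: 0 → 1 → 3; 1 → 7 → 1; 2 → 5 → 4; 3 → 3 → 6; 4 → 8 → 7; 5 → 2 → 5; 6 → 9 → 0; 7 → 0 → 2; 8 → 4 → 9; 9 → 6 → 8.
So α ∘ β in one-line form is 3 1 4 6 7 5 0 2 9 8.

3 1 4 6 7 5 0 2 9 8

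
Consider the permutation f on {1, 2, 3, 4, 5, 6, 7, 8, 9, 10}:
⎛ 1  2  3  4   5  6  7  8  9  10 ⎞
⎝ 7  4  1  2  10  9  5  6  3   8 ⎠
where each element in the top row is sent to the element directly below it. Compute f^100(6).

7

Tracing 6 → 9 → … returns to 6 after 8 steps, so 6 lies in an 8-cycle (1 7 5 10 8 6 9 3).
Powers repeat with period 8 on this cycle, and 100 mod 8 = 4, so f^100(6) = f^4(6).
Stepping 4 places around the cycle: 6 → 9 → 3 → 1 → 7.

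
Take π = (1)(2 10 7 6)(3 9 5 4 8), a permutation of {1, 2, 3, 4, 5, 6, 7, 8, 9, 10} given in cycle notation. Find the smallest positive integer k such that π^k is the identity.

20

The disjoint cycles have lengths 5, 4, 1.
The order of π is the least common multiple of its cycle lengths: lcm(5, 4) = 20.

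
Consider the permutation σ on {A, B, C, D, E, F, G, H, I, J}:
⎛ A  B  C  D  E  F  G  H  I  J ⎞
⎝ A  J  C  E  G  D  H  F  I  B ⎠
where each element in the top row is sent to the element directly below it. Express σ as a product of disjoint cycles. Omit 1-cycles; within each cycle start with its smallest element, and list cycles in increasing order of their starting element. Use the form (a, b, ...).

Iterating σ from B gives B → J → B; that is the 2-cycle (B, J).
Repeating from the next unused element and collecting all non-trivial cycles gives (B, J)(D, E, G, H, F).

(B, J)(D, E, G, H, F)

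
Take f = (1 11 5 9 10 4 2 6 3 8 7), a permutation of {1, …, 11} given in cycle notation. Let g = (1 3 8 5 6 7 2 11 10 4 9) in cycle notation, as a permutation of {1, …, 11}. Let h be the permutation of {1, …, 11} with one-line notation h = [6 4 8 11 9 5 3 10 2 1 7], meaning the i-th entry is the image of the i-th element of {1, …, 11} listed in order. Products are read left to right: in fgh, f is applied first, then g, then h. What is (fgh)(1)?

Apply the permutations in order: f(1) = 11, then g(11) = 10, then h(10) = 1. So (fgh)(1) = 1.

1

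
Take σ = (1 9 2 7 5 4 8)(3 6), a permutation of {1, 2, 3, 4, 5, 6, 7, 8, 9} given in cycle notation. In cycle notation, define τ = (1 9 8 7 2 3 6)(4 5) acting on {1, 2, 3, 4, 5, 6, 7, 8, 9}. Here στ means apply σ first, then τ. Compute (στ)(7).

σ(7) = 5, then τ(5) = 4; composing gives (στ)(7) = 4.

4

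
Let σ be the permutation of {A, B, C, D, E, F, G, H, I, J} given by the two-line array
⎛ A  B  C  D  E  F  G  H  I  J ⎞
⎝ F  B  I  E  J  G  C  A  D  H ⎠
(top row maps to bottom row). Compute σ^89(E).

Tracing E → J → … returns to E after 9 steps, so E lies in a 9-cycle (A, F, G, C, I, D, E, J, H).
On a 9-cycle, σ^9 is the identity, so σ^89 = σ^8 there (89 ≡ 8 mod 9).
Advancing 8 steps from E: E → J → H → A → F → G → C → I → D.

D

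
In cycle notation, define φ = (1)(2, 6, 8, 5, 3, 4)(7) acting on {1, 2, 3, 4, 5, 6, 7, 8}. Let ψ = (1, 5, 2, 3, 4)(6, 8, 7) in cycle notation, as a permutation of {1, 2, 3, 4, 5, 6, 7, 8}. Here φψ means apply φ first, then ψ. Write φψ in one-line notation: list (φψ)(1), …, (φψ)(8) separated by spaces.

5 8 1 3 4 7 6 2

(φψ)(x) = ψ(φ(x)). Computing each image: ψ(φ(1)) = ψ(1) = 5, ψ(φ(2)) = ψ(6) = 8, ψ(φ(3)) = ψ(4) = 1, ψ(φ(4)) = ψ(2) = 3, ψ(φ(5)) = ψ(3) = 4, ψ(φ(6)) = ψ(8) = 7, ψ(φ(7)) = ψ(7) = 6, ψ(φ(8)) = ψ(5) = 2.
Hence φψ = [5 8 1 3 4 7 6 2].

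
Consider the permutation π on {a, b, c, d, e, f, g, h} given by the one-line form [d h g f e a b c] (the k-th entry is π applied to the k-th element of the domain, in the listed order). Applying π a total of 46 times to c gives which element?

b

Tracing c → g → … returns to c after 4 steps, so c lies in a 4-cycle (b h c g).
Since the cycle has length 4, π^46 acts on it the same as π^2 (46 mod 4 = 2).
Advancing 2 steps from c: c → g → b.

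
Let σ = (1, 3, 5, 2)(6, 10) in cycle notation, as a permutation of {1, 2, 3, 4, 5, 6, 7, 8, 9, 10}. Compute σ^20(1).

1 lies in the 4-cycle (1, 3, 5, 2).
Since the cycle has length 4, σ^20 acts on it the same as σ^0 (20 mod 4 = 0).
So σ^20(1) = 1.

1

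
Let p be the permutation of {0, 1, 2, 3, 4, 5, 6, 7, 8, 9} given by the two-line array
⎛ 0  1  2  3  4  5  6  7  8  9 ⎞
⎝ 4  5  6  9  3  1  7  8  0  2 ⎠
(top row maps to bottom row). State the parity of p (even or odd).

In disjoint-cycle form the cycle lengths are 8, 2.
A cycle is odd iff its length is even; p has 2 even-length cycles, so sgn(p) = (−1)^2 and p is even.

even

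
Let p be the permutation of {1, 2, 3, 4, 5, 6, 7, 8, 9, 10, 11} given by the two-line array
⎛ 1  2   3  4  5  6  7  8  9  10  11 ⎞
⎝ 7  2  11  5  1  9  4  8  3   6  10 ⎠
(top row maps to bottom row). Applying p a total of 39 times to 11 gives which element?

3

Tracing 11 → 10 → … returns to 11 after 5 steps, so 11 lies in a 5-cycle (3 11 10 6 9).
Powers repeat with period 5 on this cycle, and 39 mod 5 = 4, so p^39(11) = p^4(11).
Advancing 4 steps from 11: 11 → 10 → 6 → 9 → 3.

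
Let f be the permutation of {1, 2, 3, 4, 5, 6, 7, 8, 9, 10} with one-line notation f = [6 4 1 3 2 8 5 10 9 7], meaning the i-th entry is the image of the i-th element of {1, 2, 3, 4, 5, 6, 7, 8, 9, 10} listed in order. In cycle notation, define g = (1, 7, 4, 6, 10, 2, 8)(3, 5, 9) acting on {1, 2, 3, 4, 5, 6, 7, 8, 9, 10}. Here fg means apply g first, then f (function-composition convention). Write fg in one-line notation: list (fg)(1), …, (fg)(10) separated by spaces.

(fg)(x) = f(g(x)). Computing each image: f(g(1)) = f(7) = 5, f(g(2)) = f(8) = 10, f(g(3)) = f(5) = 2, f(g(4)) = f(6) = 8, f(g(5)) = f(9) = 9, f(g(6)) = f(10) = 7, f(g(7)) = f(4) = 3, f(g(8)) = f(1) = 6, f(g(9)) = f(3) = 1, f(g(10)) = f(2) = 4.
Hence fg = [5 10 2 8 9 7 3 6 1 4].

5 10 2 8 9 7 3 6 1 4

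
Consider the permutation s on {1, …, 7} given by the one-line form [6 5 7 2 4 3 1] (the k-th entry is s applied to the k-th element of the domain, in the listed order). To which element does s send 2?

5

2 is element number 2 of the domain, and entry number 2 of the one-line form is 5, so s(2) = 5.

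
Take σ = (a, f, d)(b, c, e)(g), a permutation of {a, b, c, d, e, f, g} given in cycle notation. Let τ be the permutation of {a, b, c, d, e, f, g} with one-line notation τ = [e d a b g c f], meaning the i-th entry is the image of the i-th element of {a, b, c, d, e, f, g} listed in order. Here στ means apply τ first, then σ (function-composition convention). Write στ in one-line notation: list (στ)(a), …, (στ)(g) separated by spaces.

b a f c g e d

For each element, apply τ then σ: a → e → b; b → d → a; c → a → f; d → b → c; e → g → g; f → c → e; g → f → d.
Collecting the images, στ = [b a f c g e d].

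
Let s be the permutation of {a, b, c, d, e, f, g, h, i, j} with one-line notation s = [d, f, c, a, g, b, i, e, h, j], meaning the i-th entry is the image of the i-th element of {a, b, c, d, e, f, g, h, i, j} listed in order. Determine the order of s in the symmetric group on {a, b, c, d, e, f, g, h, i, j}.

4

The disjoint-cycle form of s has cycle lengths 4, 2, 2, 1, 1.
The order is lcm(4, 2, 2) = 4.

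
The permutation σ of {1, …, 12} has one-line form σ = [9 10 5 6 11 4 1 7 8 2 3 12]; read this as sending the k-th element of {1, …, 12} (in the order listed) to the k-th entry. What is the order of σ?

12

Writing σ as disjoint cycles, the cycle lengths are 4, 3, 2, 2, 1.
The order is lcm(4, 3, 2, 2) = 12.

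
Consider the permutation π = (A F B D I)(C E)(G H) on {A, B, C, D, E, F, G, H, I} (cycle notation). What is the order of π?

The disjoint cycles have lengths 5, 2, 2.
The order is lcm(5, 2, 2) = 10.

10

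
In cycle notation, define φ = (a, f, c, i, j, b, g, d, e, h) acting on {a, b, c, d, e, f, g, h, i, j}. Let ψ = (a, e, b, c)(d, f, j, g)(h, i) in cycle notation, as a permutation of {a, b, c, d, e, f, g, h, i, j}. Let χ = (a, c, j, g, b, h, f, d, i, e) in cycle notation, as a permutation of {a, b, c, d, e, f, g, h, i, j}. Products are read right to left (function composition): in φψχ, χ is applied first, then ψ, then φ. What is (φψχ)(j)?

(φψχ)(j) = φ(ψ(χ(j))). χ(j) = g, then ψ(g) = d, then φ(d) = e, so the result is e.

e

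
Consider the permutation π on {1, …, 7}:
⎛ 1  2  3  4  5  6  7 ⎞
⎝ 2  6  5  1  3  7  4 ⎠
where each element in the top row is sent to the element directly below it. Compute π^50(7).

7

Tracing 7 → 4 → … returns to 7 after 5 steps, so 7 lies in a 5-cycle (1 2 6 7 4).
On a 5-cycle, π^5 is the identity, so π^50 = π^0 there (50 ≡ 0 mod 5).
So π^50(7) = 7.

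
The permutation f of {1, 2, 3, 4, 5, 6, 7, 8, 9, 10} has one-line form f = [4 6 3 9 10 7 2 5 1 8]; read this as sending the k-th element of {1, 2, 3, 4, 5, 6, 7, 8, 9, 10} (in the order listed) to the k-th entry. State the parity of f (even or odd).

even

In disjoint-cycle form the cycle lengths are 3, 3, 3, 1.
A cycle of length ℓ contributes ℓ−1 transpositions, so f is a product of 2 + 2 + 2 = 6 transpositions — even.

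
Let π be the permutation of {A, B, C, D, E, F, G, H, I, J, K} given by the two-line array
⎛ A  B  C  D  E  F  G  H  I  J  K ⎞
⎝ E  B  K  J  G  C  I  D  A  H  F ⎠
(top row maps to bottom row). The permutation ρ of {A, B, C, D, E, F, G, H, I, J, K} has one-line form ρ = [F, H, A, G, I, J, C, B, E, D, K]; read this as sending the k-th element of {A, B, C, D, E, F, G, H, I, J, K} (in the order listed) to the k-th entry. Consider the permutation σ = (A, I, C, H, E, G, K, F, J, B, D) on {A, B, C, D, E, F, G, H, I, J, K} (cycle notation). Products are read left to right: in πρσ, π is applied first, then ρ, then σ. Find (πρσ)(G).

G

Apply the permutations in order: π(G) = I, then ρ(I) = E, then σ(E) = G. So (πρσ)(G) = G.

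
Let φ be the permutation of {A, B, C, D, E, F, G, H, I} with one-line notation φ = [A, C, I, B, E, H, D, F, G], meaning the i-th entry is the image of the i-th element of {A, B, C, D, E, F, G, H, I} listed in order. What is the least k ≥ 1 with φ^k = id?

10

Decomposing into disjoint cycles gives cycle lengths 5, 2, 1, 1.
Since disjoint cycles commute, ord(φ) = lcm(5, 2) = 10.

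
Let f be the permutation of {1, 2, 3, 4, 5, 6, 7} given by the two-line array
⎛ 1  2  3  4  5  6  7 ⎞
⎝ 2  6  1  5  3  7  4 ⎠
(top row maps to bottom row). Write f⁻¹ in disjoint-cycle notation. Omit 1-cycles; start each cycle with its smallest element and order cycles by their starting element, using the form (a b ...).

The cycle decomposition of f is (1 2 6 7 4 5 3).
Reversing each cycle (and rotating so the smallest element leads) gives f⁻¹ = (1 3 5 4 7 6 2).

(1 3 5 4 7 6 2)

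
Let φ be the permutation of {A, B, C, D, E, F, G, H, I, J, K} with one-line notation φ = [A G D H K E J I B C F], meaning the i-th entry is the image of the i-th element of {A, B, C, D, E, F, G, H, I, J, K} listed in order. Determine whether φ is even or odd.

even

In disjoint-cycle form the cycle lengths are 7, 3, 1.
A cycle is odd iff its length is even; φ has 0 even-length cycles, so sgn(φ) = (−1)^0 and φ is even.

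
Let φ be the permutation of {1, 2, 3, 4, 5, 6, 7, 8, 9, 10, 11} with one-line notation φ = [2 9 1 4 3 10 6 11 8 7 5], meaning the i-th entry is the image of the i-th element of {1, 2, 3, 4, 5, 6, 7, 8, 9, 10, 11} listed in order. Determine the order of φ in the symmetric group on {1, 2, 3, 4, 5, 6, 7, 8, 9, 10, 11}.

The disjoint-cycle form of φ has cycle lengths 7, 3, 1.
The order is lcm(7, 3) = 21.

21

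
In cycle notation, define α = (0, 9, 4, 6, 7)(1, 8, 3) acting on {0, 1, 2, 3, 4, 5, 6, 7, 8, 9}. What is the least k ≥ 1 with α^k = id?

The disjoint cycles have lengths 5, 3, 1, 1.
The order of α is the least common multiple of its cycle lengths: lcm(5, 3) = 15.

15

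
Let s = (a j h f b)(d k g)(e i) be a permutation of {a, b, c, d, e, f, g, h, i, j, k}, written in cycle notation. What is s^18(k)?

k lies in the 3-cycle (d k g).
Since the cycle has length 3, s^18 acts on it the same as s^0 (18 mod 3 = 0).
So s^18(k) = k.

k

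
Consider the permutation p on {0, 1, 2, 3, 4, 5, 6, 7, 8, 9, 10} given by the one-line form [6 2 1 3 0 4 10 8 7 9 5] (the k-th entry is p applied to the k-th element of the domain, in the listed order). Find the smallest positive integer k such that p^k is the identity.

Writing p as disjoint cycles, the cycle lengths are 5, 2, 2, 1, 1.
Since disjoint cycles commute, ord(p) = lcm(5, 2, 2) = 10.

10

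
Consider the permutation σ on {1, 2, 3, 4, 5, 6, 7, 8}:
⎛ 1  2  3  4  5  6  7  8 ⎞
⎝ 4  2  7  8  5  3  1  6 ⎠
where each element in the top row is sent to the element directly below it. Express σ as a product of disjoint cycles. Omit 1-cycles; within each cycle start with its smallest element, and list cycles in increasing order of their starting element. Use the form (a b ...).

From 1: 1 → 4 → 8 → 6 → 3 → 7 → 1, closing the cycle (1 4 8 6 3 7).
Repeating from the next unused element and collecting all non-trivial cycles gives (1 4 8 6 3 7).

(1 4 8 6 3 7)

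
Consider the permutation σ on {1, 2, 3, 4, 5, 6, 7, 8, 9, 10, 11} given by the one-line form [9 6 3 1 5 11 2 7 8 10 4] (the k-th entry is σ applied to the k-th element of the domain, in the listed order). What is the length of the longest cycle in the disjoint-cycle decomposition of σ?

Decomposing into disjoint cycles gives (1 9 8 7 2 6 11 4); the longest has length 8.

8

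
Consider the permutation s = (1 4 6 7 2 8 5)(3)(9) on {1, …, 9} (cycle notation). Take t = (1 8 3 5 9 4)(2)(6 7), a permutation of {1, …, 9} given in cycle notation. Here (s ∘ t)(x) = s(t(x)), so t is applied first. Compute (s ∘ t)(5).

t(5) = 9, then s(9) = 9; composing gives (s ∘ t)(5) = 9.

9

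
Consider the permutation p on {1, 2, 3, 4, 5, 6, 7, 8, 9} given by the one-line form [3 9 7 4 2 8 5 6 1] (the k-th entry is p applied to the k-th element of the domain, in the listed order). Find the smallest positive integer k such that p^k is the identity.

Decomposing into disjoint cycles gives cycle lengths 6, 2, 1.
Since disjoint cycles commute, ord(p) = lcm(6, 2) = 6.

6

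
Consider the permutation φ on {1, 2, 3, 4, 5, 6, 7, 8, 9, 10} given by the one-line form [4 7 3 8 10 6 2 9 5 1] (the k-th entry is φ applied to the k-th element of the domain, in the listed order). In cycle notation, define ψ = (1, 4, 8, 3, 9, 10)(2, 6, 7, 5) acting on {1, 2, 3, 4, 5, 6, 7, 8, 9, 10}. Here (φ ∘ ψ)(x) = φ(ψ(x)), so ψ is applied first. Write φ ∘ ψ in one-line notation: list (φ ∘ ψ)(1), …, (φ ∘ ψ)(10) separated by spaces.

8 6 5 9 7 2 10 3 1 4

Chase each element through ψ then φ: 1 → 4 → 8; 2 → 6 → 6; 3 → 9 → 5; 4 → 8 → 9; 5 → 2 → 7; 6 → 7 → 2; 7 → 5 → 10; 8 → 3 → 3; 9 → 10 → 1; 10 → 1 → 4.
Collecting the images, φ ∘ ψ = [8 6 5 9 7 2 10 3 1 4].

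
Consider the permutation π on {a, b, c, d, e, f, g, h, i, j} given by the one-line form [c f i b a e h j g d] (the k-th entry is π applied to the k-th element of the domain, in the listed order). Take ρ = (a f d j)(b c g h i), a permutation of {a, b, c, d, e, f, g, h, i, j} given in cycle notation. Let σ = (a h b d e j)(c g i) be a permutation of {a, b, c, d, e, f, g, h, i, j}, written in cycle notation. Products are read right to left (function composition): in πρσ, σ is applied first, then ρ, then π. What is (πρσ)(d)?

Apply the permutations in order: σ(d) = e, then ρ(e) = e, then π(e) = a. So (πρσ)(d) = a.

a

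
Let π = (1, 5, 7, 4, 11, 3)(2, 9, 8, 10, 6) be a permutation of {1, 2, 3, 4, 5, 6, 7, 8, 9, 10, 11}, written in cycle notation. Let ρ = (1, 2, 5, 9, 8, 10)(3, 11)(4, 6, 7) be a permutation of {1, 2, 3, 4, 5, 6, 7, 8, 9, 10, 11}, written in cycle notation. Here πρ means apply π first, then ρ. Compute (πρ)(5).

π(5) = 7, then ρ(7) = 4; composing gives (πρ)(5) = 4.

4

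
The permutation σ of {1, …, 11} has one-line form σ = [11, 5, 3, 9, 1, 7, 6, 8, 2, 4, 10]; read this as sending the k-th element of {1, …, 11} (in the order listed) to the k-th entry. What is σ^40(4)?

Tracing 4 → 9 → … returns to 4 after 7 steps, so 4 lies in a 7-cycle (1 11 10 4 9 2 5).
Since the cycle has length 7, σ^40 acts on it the same as σ^5 (40 mod 7 = 5).
Stepping 5 places around the cycle: 4 → 9 → 2 → 5 → 1 → 11.

11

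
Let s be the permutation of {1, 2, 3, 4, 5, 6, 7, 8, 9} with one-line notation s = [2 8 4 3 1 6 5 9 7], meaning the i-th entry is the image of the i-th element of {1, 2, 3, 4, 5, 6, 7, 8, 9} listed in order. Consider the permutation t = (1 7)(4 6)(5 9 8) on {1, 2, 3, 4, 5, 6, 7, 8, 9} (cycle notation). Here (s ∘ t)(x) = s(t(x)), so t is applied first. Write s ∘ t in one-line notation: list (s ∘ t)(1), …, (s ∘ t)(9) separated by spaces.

5 8 4 6 7 3 2 1 9

For each element, apply t then s: 1 → 7 → 5; 2 → 2 → 8; 3 → 3 → 4; 4 → 6 → 6; 5 → 9 → 7; 6 → 4 → 3; 7 → 1 → 2; 8 → 5 → 1; 9 → 8 → 9.
Collecting the images, s ∘ t = [5 8 4 6 7 3 2 1 9].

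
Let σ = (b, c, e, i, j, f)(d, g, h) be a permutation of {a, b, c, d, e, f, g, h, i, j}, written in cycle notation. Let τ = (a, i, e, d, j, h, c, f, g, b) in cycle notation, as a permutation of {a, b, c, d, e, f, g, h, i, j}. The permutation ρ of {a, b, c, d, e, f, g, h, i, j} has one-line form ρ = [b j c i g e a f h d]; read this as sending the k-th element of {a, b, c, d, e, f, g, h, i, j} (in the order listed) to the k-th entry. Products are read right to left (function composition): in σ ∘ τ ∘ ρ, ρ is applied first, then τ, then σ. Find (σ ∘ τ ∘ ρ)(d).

i

(σ ∘ τ ∘ ρ)(d) = σ(τ(ρ(d))). ρ(d) = i, then τ(i) = e, then σ(e) = i, so the result is i.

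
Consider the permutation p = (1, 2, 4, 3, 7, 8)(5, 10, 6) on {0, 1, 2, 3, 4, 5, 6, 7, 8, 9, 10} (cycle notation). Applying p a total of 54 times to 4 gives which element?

4

4 lies in the 6-cycle (1, 2, 4, 3, 7, 8).
Powers repeat with period 6 on this cycle, and 54 mod 6 = 0, so p^54(4) = p^0(4).
So p^54(4) = 4.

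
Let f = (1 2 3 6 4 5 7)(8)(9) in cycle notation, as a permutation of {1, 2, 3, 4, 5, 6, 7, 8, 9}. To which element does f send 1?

In the cycle (1 2 3 6 4 5 7), 1 is followed by 2, so f(1) = 2.

2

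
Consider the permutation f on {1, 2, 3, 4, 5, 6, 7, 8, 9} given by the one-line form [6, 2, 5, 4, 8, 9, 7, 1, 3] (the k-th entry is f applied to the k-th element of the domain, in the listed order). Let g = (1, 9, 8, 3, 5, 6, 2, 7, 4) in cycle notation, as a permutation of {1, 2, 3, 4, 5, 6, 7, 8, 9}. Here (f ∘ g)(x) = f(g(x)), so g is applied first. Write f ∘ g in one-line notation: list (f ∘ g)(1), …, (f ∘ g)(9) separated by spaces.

3 7 8 6 9 2 4 5 1

For each element, apply g then f: 1 → 9 → 3; 2 → 7 → 7; 3 → 5 → 8; 4 → 1 → 6; 5 → 6 → 9; 6 → 2 → 2; 7 → 4 → 4; 8 → 3 → 5; 9 → 8 → 1.
So f ∘ g in one-line form is 3 7 8 6 9 2 4 5 1.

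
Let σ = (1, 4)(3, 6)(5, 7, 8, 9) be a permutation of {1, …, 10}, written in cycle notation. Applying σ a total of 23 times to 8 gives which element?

7

8 lies in the 4-cycle (5, 7, 8, 9).
On a 4-cycle, σ^4 is the identity, so σ^23 = σ^3 there (23 ≡ 3 mod 4).
Stepping 3 places around the cycle: 8 → 9 → 5 → 7.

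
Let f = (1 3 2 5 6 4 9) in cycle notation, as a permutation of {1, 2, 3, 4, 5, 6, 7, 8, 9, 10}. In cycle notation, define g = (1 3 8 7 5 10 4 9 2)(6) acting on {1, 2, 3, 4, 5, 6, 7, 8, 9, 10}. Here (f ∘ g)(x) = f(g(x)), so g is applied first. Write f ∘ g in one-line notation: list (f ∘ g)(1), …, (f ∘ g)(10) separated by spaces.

2 3 8 1 10 4 6 7 5 9

(f ∘ g)(x) = f(g(x)). Computing each image: f(g(1)) = f(3) = 2, f(g(2)) = f(1) = 3, f(g(3)) = f(8) = 8, f(g(4)) = f(9) = 1, f(g(5)) = f(10) = 10, f(g(6)) = f(6) = 4, f(g(7)) = f(5) = 6, f(g(8)) = f(7) = 7, f(g(9)) = f(2) = 5, f(g(10)) = f(4) = 9.
Hence f ∘ g = [2 3 8 1 10 4 6 7 5 9].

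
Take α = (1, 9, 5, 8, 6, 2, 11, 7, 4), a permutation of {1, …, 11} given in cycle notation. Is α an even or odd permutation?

even

The cycle lengths are 9, 1, 1.
A cycle is odd iff its length is even; α has 0 even-length cycles, so sgn(α) = (−1)^0 and α is even.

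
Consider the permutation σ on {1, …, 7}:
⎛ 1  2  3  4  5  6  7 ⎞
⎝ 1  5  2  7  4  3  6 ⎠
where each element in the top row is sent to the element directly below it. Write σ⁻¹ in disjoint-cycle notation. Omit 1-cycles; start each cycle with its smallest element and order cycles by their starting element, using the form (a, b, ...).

(2, 3, 6, 7, 4, 5)

First write σ in disjoint cycles: (2, 5, 4, 7, 6, 3).
The inverse reverses every cycle; in canonical form, σ⁻¹ = (2, 3, 6, 7, 4, 5).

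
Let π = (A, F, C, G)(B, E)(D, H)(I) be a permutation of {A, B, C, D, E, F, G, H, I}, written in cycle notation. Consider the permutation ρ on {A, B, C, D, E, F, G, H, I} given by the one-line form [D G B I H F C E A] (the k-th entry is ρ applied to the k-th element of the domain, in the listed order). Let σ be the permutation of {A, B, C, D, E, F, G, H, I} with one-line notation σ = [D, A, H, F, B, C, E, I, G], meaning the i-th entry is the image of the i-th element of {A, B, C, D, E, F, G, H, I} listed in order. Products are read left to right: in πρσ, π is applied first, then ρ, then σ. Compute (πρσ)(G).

Apply the permutations in order: π(G) = A, then ρ(A) = D, then σ(D) = F. So (πρσ)(G) = F.

F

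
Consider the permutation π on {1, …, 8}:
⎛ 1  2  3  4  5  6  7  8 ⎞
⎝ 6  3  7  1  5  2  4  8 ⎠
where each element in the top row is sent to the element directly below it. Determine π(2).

3

The entry below 2 in the array is 3, so π(2) = 3.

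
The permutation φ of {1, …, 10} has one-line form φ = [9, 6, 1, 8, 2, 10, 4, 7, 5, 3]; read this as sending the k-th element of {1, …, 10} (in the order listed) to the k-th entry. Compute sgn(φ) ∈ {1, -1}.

1

In disjoint-cycle form the cycle lengths are 7, 3.
A cycle of length ℓ contributes ℓ−1 transpositions, so φ is a product of 6 + 2 = 8 transpositions — even.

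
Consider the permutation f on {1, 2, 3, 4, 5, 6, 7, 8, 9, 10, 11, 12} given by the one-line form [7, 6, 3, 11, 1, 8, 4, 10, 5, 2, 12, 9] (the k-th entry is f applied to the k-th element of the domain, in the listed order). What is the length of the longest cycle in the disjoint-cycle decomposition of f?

Decomposing into disjoint cycles gives (1 7 4 11 12 9 5)(2 6 8 10); the longest has length 7.

7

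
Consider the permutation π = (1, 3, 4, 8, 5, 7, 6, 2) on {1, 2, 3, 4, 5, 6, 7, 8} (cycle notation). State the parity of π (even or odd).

The cycle lengths are 8.
A cycle of length ℓ contributes ℓ−1 transpositions, so π is a product of 7 transpositions — odd.

odd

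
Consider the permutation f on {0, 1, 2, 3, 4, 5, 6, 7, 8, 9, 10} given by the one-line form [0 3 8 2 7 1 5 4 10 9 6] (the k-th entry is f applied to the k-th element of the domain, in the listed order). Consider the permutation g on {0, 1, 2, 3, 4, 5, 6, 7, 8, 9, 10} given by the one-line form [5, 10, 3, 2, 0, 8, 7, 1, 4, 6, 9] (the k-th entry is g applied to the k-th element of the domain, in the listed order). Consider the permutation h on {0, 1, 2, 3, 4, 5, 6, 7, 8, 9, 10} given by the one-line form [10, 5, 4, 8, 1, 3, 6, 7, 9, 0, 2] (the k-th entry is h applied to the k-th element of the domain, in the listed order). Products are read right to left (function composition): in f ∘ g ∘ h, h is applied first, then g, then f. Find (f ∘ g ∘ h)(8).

Apply the permutations in order: h(8) = 9, then g(9) = 6, then f(6) = 5. So (f ∘ g ∘ h)(8) = 5.

5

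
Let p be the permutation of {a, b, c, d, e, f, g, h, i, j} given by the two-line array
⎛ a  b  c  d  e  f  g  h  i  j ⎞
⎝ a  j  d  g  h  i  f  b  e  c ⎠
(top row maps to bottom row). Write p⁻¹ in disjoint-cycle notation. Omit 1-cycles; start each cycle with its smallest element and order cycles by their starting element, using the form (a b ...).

(b h e i f g d c j)

First write p in disjoint cycles: (b j c d g f i e h).
The inverse reverses every cycle; in canonical form, p⁻¹ = (b h e i f g d c j).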